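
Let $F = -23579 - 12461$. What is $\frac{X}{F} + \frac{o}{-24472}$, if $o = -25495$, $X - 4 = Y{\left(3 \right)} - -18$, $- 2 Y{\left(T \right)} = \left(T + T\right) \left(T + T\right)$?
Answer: $\frac{114842739}{110246360} \approx 1.0417$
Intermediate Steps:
$F = -36040$ ($F = -23579 - 12461 = -36040$)
$Y{\left(T \right)} = - 2 T^{2}$ ($Y{\left(T \right)} = - \frac{\left(T + T\right) \left(T + T\right)}{2} = - \frac{2 T 2 T}{2} = - \frac{4 T^{2}}{2} = - 2 T^{2}$)
$X = 4$ ($X = 4 - \left(-18 + 2 \cdot 3^{2}\right) = 4 + \left(\left(-2\right) 9 + 18\right) = 4 + \left(-18 + 18\right) = 4 + 0 = 4$)
$\frac{X}{F} + \frac{o}{-24472} = \frac{4}{-36040} - \frac{25495}{-24472} = 4 \left(- \frac{1}{36040}\right) - - \frac{25495}{24472} = - \frac{1}{9010} + \frac{25495}{24472} = \frac{114842739}{110246360}$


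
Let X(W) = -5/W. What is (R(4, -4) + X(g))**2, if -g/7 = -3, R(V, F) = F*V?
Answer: 116281/441 ≈ 263.68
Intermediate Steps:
g = 21 (g = -7*(-3) = 21)
(R(4, -4) + X(g))**2 = (-4*4 - 5/21)**2 = (-16 - 5*1/21)**2 = (-16 - 5/21)**2 = (-341/21)**2 = 116281/441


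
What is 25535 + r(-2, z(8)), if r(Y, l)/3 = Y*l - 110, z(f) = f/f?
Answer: 25199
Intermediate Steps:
z(f) = 1
r(Y, l) = -330 + 3*Y*l (r(Y, l) = 3*(Y*l - 110) = 3*(-110 + Y*l) = -330 + 3*Y*l)
25535 + r(-2, z(8)) = 25535 + (-330 + 3*(-2)*1) = 25535 + (-330 - 6) = 25535 - 336 = 25199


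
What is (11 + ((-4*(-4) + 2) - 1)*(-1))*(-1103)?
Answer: 6618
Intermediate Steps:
(11 + ((-4*(-4) + 2) - 1)*(-1))*(-1103) = (11 + ((16 + 2) - 1)*(-1))*(-1103) = (11 + (18 - 1)*(-1))*(-1103) = (11 + 17*(-1))*(-1103) = (11 - 17)*(-1103) = -6*(-1103) = 6618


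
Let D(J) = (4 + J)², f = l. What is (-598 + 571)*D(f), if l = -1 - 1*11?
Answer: -1728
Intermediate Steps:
l = -12 (l = -1 - 11 = -12)
f = -12
(-598 + 571)*D(f) = (-598 + 571)*(4 - 12)² = -27*(-8)² = -27*64 = -1728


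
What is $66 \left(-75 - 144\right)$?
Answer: $-14454$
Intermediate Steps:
$66 \left(-75 - 144\right) = 66 \left(-219\right) = -14454$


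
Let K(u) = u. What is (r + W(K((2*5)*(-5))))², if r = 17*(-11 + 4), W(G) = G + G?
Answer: 47961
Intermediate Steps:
W(G) = 2*G
r = -119 (r = 17*(-7) = -119)
(r + W(K((2*5)*(-5))))² = (-119 + 2*((2*5)*(-5)))² = (-119 + 2*(10*(-5)))² = (-119 + 2*(-50))² = (-119 - 100)² = (-219)² = 47961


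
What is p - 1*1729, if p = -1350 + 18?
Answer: -3061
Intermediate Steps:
p = -1332
p - 1*1729 = -1332 - 1*1729 = -1332 - 1729 = -3061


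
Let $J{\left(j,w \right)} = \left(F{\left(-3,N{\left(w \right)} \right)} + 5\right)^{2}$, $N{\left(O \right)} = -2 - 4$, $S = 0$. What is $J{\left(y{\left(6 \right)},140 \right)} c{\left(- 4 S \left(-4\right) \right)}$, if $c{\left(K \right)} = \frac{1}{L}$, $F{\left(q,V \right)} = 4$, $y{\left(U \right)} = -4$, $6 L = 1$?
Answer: $486$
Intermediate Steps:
$L = \frac{1}{6}$ ($L = \frac{1}{6} \cdot 1 = \frac{1}{6} \approx 0.16667$)
$N{\left(O \right)} = -6$
$J{\left(j,w \right)} = 81$ ($J{\left(j,w \right)} = \left(4 + 5\right)^{2} = 9^{2} = 81$)
$c{\left(K \right)} = 6$ ($c{\left(K \right)} = \frac{1}{\frac{1}{6}} = 6$)
$J{\left(y{\left(6 \right)},140 \right)} c{\left(- 4 S \left(-4\right) \right)} = 81 \cdot 6 = 486$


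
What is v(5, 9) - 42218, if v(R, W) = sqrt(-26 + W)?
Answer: -42218 + I*sqrt(17) ≈ -42218.0 + 4.1231*I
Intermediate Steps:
v(5, 9) - 42218 = sqrt(-26 + 9) - 42218 = sqrt(-17) - 42218 = I*sqrt(17) - 42218 = -42218 + I*sqrt(17)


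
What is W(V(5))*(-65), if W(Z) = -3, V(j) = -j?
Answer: 195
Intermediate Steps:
W(V(5))*(-65) = -3*(-65) = 195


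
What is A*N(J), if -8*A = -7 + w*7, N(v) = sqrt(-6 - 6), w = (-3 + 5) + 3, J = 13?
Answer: -7*I*sqrt(3) ≈ -12.124*I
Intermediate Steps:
w = 5 (w = 2 + 3 = 5)
N(v) = 2*I*sqrt(3) (N(v) = sqrt(-12) = 2*I*sqrt(3))
A = -7/2 (A = -(-7 + 5*7)/8 = -(-7 + 35)/8 = -1/8*28 = -7/2 ≈ -3.5000)
A*N(J) = -7*I*sqrt(3)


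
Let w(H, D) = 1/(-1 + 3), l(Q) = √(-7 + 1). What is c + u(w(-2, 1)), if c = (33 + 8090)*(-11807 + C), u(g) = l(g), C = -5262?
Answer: -138651487 + I*√6 ≈ -1.3865e+8 + 2.4495*I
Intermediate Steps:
l(Q) = I*√6 (l(Q) = √(-6) = I*√6)
w(H, D) = ½ (w(H, D) = 1/2 = ½)
u(g) = I*√6
c = -138651487 (c = (33 + 8090)*(-11807 - 5262) = 8123*(-17069) = -138651487)
c + u(w(-2, 1)) = -138651487 + I*√6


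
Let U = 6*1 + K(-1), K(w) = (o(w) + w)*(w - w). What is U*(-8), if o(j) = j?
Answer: -48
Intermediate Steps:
K(w) = 0 (K(w) = (w + w)*(w - w) = (2*w)*0 = 0)
U = 6 (U = 6*1 + 0 = 6 + 0 = 6)
U*(-8) = 6*(-8) = -48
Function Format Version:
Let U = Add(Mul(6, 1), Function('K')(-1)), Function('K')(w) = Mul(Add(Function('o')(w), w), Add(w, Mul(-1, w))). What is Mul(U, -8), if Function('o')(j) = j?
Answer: -48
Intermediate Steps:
Function('K')(w) = 0 (Function('K')(w) = Mul(Add(w, w), Add(w, Mul(-1, w))) = Mul(Mul(2, w), 0) = 0)
U = 6 (U = Add(Mul(6, 1), 0) = Add(6, 0) = 6)
Mul(U, -8) = Mul(6, -8) = -48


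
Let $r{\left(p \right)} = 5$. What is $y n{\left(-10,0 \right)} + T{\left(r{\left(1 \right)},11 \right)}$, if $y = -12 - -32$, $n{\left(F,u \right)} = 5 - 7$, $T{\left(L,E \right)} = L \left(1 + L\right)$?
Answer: $-10$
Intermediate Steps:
$n{\left(F,u \right)} = -2$ ($n{\left(F,u \right)} = 5 - 7 = -2$)
$y = 20$ ($y = -12 + 32 = 20$)
$y n{\left(-10,0 \right)} + T{\left(r{\left(1 \right)},11 \right)} = 20 \left(-2\right) + 5 \left(1 + 5\right) = -40 + 5 \cdot 6 = -40 + 30 = -10$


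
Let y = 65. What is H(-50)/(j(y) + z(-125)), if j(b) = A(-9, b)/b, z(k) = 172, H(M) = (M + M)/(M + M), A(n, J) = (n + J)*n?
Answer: 65/10676 ≈ 0.0060884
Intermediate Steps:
A(n, J) = n*(J + n) (A(n, J) = (J + n)*n = n*(J + n))
H(M) = 1 (H(M) = (2*M)/((2*M)) = (2*M)*(1/(2*M)) = 1)
j(b) = (81 - 9*b)/b (j(b) = (-9*(b - 9))/b = (-9*(-9 + b))/b = (81 - 9*b)/b)
H(-50)/(j(y) + z(-125)) = 1/((-9 + 81/65) + 172) = 1/(-504/65 + 172) = 1/(10676/65) = 1*(65/10676) = 65/10676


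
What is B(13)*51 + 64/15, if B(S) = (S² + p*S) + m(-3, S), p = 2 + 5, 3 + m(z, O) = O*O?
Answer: 325954/15 ≈ 21730.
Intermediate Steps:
m(z, O) = -3 + O² (m(z, O) = -3 + O*O = -3 + O²)
p = 7
B(S) = -3 + 2*S² + 7*S (B(S) = (S² + 7*S) + (-3 + S²) = -3 + 2*S² + 7*S)
B(13)*51 + 64/15 = (-3 + 2*13² + 7*13)*51 + 64/15 = (-3 + 2*169 + 91)*51 + 64*(1/15) = (-3 + 338 + 91)*51 + 64/15 = 426*51 + 64/15 = 21726 + 64/15 = 325954/15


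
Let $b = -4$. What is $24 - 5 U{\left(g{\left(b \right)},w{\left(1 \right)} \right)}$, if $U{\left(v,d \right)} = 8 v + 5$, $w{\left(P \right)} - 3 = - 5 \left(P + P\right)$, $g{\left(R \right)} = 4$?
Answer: $-161$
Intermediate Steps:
$w{\left(P \right)} = 3 - 10 P$ ($w{\left(P \right)} = 3 - 5 \left(P + P\right) = 3 - 5 \cdot 2 P = 3 - 10 P$)
$U{\left(v,d \right)} = 5 + 8 v$
$24 - 5 U{\left(g{\left(b \right)},w{\left(1 \right)} \right)} = 24 - 5 \left(5 + 8 \cdot 4\right) = 24 - 5 \left(5 + 32\right) = 24 - 185 = -161$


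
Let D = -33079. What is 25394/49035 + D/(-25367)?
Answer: 2266198363/1243870845 ≈ 1.8219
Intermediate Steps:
25394/49035 + D/(-25367) = 25394/49035 - 33079/(-25367) = 25394*(1/49035) - 33079*(-1/25367) = 25394/49035 + 33079/25367 = 2266198363/1243870845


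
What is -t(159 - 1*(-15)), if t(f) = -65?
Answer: 65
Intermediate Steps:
-t(159 - 1*(-15)) = -1*(-65) = 65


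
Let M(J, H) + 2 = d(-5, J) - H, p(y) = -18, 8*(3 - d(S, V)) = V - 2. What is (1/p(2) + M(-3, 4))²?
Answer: 30625/5184 ≈ 5.9076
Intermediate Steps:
d(S, V) = 13/4 - V/8 (d(S, V) = 3 - (V - 2)/8 = 3 - (-2 + V)/8 = 3 + (¼ - V/8) = 13/4 - V/8)
M(J, H) = 5/4 - H - J/8 (M(J, H) = -2 + ((13/4 - J/8) - H) = -2 + (13/4 - H - J/8) = 5/4 - H - J/8)
(1/p(2) + M(-3, 4))² = (1/(-18) + (5/4 - 1*4 - ⅛*(-3)))² = (-1/18 + (5/4 - 4 + 3/8))² = (-1/18 - 19/8)² = (-175/72)² = 30625/5184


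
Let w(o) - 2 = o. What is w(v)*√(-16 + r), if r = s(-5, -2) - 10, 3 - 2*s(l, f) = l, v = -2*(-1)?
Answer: 4*I*√22 ≈ 18.762*I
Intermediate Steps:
v = 2
s(l, f) = 3/2 - l/2
w(o) = 2 + o
r = -6 (r = (3/2 - ½*(-5)) - 10 = (3/2 + 5/2) - 10 = 4 - 10 = -6)
w(v)*√(-16 + r) = (2 + 2)*√(-16 - 6) = 4*√(-22) = 4*(I*√22) = 4*I*√22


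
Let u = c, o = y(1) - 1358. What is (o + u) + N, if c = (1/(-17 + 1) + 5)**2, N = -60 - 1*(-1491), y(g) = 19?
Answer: 29793/256 ≈ 116.38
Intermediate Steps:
o = -1339 (o = 19 - 1358 = -1339)
N = 1431 (N = -60 + 1491 = 1431)
c = 6241/256 (c = (1/(-16) + 5)**2 = (-1/16 + 5)**2 = (79/16)**2 = 6241/256 ≈ 24.379)
u = 6241/256 ≈ 24.379
(o + u) + N = (-1339 + 6241/256) + 1431 = -336543/256 + 1431 = 29793/256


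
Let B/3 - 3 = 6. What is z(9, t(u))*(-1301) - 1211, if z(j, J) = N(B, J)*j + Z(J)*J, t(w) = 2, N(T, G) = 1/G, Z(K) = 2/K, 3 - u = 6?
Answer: -19335/2 ≈ -9667.5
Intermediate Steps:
B = 27 (B = 9 + 3*6 = 9 + 18 = 27)
u = -3 (u = 3 - 1*6 = 3 - 6 = -3)
z(j, J) = 2 + j/J (z(j, J) = j/J + (2/J)*J = j/J + 2 = 2 + j/J)
z(9, t(u))*(-1301) - 1211 = (2 + 9/2)*(-1301) - 1211 = (13/2)*(-1301) - 1211 = -16913/2 - 1211 = -19335/2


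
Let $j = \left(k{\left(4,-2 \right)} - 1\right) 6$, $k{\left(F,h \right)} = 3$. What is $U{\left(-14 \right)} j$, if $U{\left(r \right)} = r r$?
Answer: $2352$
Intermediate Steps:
$U{\left(r \right)} = r^{2}$
$j = 12$ ($j = \left(3 - 1\right) 6 = 2 \cdot 6 = 12$)
$U{\left(-14 \right)} j = \left(-14\right)^{2} \cdot 12 = 196 \cdot 12 = 2352$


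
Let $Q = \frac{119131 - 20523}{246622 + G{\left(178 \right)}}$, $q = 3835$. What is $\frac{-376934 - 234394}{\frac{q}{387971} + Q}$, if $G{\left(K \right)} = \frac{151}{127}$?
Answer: $- \frac{7428671979762293760}{4978761225811} \approx -1.4921 \cdot 10^{6}$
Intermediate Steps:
$G{\left(K \right)} = \frac{151}{127}$ ($G{\left(K \right)} = 151 \cdot \frac{1}{127} = \frac{151}{127}$)
$Q = \frac{12523216}{31321145}$ ($Q = \frac{119131 - 20523}{246622 + \frac{151}{127}} = \frac{98608}{\frac{31321145}{127}} = 98608 \cdot \frac{127}{31321145} = \frac{12523216}{31321145} \approx 0.39983$)
$\frac{-376934 - 234394}{\frac{q}{387971} + Q} = \frac{-376934 - 234394}{\frac{3835}{387971} + \frac{12523216}{31321145}} = \frac{-376934 - 234394}{3835 \cdot \frac{1}{387971} + \frac{12523216}{31321145}} = - \frac{611328}{\frac{3835}{387971} + \frac{12523216}{31321145}} = - \frac{611328}{\frac{4978761225811}{12151695946795}} = \left(-611328\right) \frac{12151695946795}{4978761225811} = - \frac{7428671979762293760}{4978761225811}$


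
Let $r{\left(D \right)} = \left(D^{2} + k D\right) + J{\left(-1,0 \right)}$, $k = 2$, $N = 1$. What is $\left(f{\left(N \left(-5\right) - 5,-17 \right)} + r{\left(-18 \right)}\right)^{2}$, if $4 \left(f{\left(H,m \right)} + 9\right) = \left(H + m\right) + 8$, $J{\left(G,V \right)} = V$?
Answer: $\frac{1203409}{16} \approx 75213.0$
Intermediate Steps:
$r{\left(D \right)} = D^{2} + 2 D$ ($r{\left(D \right)} = \left(D^{2} + 2 D\right) + 0 = D^{2} + 2 D$)
$f{\left(H,m \right)} = -7 + \frac{H}{4} + \frac{m}{4}$ ($f{\left(H,m \right)} = -9 + \frac{\left(H + m\right) + 8}{4} = -9 + \frac{8 + H + m}{4} = -9 + \left(2 + \frac{H}{4} + \frac{m}{4}\right) = -7 + \frac{H}{4} + \frac{m}{4}$)
$\left(f{\left(N \left(-5\right) - 5,-17 \right)} + r{\left(-18 \right)}\right)^{2} = \left(\left(-7 + \frac{1 \left(-5\right) - 5}{4} + \frac{1}{4} \left(-17\right)\right) - 18 \left(2 - 18\right)\right)^{2} = \left(\left(-7 + \frac{-5 - 5}{4} - \frac{17}{4}\right) - -288\right)^{2} = \left(\left(-7 + \frac{1}{4} \left(-10\right) - \frac{17}{4}\right) + 288\right)^{2} = \left(\left(-7 - \frac{5}{2} - \frac{17}{4}\right) + 288\right)^{2} = \left(- \frac{55}{4} + 288\right)^{2} = \left(\frac{1097}{4}\right)^{2} = \frac{1203409}{16}$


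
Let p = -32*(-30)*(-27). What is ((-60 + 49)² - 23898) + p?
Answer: -49697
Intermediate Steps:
p = -25920 (p = 960*(-27) = -25920)
((-60 + 49)² - 23898) + p = ((-60 + 49)² - 23898) - 25920 = ((-11)² - 23898) - 25920 = (121 - 23898) - 25920 = -23777 - 25920 = -49697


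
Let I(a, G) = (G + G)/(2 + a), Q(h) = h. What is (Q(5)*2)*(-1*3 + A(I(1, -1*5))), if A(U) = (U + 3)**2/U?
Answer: -91/3 ≈ -30.333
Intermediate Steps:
I(a, G) = 2*G/(2 + a) (I(a, G) = (2*G)/(2 + a) = 2*G/(2 + a))
A(U) = (3 + U)**2/U
(Q(5)*2)*(-1*3 + A(I(1, -1*5))) = (5*2)*(-1*3 + (3 + 2*(-1*5)/(2 + 1))**2/((2*(-1*5)/(2 + 1)))) = 10*(-3 + (3 + 2*(-5)/3)**2/((2*(-5)/3))) = 10*(-3 + (3 + 2*(-5)*(1/3))**2/((2*(-5)*(1/3)))) = 10*(-3 + (3 - 10/3)**2/(-10/3)) = 10*(-3 - 3*(-1/3)**2/10) = 10*(-3 - 3/10*1/9) = 10*(-3 - 1/30) = 10*(-91/30) = -91/3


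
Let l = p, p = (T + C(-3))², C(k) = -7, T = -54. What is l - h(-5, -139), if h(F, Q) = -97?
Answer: 3818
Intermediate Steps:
p = 3721 (p = (-54 - 7)² = (-61)² = 3721)
l = 3721
l - h(-5, -139) = 3721 - 1*(-97) = 3721 + 97 = 3818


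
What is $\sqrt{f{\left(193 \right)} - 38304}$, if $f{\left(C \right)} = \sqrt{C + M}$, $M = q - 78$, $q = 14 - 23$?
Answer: $\sqrt{-38304 + \sqrt{106}} \approx 195.69 i$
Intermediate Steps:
$q = -9$
$M = -87$ ($M = -9 - 78 = -87$)
$f{\left(C \right)} = \sqrt{-87 + C}$ ($f{\left(C \right)} = \sqrt{C - 87} = \sqrt{-87 + C}$)
$\sqrt{f{\left(193 \right)} - 38304} = \sqrt{\sqrt{-87 + 193} - 38304} = \sqrt{\sqrt{106} - 38304} = \sqrt{-38304 + \sqrt{106}}$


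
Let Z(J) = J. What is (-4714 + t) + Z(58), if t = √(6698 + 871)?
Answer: -4569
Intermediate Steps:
t = 87 (t = √7569 = 87)
(-4714 + t) + Z(58) = (-4714 + 87) + 58 = -4627 + 58 = -4569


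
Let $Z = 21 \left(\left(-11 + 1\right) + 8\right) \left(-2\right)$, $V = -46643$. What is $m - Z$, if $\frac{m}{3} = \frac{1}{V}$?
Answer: $- \frac{3918015}{46643} \approx -84.0$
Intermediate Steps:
$m = - \frac{3}{46643}$ ($m = \frac{3}{-46643} = 3 \left(- \frac{1}{46643}\right) = - \frac{3}{46643} \approx -6.4318 \cdot 10^{-5}$)
$Z = 84$ ($Z = 21 \left(-10 + 8\right) \left(-2\right) = 21 \left(-2\right) \left(-2\right) = \left(-42\right) \left(-2\right) = 84$)
$m - Z = - \frac{3}{46643} - 84 = - \frac{3918015}{46643}$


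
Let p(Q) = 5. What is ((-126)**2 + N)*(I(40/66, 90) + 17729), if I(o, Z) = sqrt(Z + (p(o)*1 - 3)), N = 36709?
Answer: 932279465 + 105170*sqrt(23) ≈ 9.3278e+8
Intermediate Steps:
I(o, Z) = sqrt(2 + Z) (I(o, Z) = sqrt(Z + (5*1 - 3)) = sqrt(Z + (5 - 3)) = sqrt(Z + 2) = sqrt(2 + Z))
((-126)**2 + N)*(I(40/66, 90) + 17729) = ((-126)**2 + 36709)*(sqrt(2 + 90) + 17729) = (15876 + 36709)*(sqrt(92) + 17729) = 52585*(2*sqrt(23) + 17729) = 52585*(17729 + 2*sqrt(23)) = 932279465 + 105170*sqrt(23)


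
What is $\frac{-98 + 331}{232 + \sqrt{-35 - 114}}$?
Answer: $\frac{54056}{53973} - \frac{233 i \sqrt{149}}{53973} \approx 1.0015 - 0.052695 i$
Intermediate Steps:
$\frac{-98 + 331}{232 + \sqrt{-35 - 114}} = \frac{233}{232 + \sqrt{-149}} = \frac{233}{232 + i \sqrt{149}}$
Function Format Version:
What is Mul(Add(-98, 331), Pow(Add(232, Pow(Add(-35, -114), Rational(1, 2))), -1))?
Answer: Add(Rational(54056, 53973), Mul(Rational(-233, 53973), I, Pow(149, Rational(1, 2)))) ≈ Add(1.0015, Mul(-0.052695, I))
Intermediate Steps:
Mul(Add(-98, 331), Pow(Add(232, Pow(Add(-35, -114), Rational(1, 2))), -1)) = Mul(233, Pow(Add(232, Pow(-149, Rational(1, 2))), -1)) = Mul(233, Pow(Add(232, Mul(I, Pow(149, Rational(1, 2)))), -1))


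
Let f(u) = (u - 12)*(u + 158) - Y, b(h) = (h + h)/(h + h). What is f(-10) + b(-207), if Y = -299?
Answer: -2956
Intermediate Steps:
b(h) = 1 (b(h) = (2*h)/((2*h)) = (2*h)*(1/(2*h)) = 1)
f(u) = 299 + (-12 + u)*(158 + u) (f(u) = (u - 12)*(u + 158) - 1*(-299) = (-12 + u)*(158 + u) + 299 = 299 + (-12 + u)*(158 + u))
f(-10) + b(-207) = (-1597 + (-10)**2 + 146*(-10)) + 1 = (-1597 + 100 - 1460) + 1 = -2957 + 1 = -2956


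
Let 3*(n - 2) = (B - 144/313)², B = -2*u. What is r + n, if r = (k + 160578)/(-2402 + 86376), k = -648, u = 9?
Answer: 483310246327/4113424403 ≈ 117.50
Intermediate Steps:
r = 79965/41987 (r = (-648 + 160578)/(-2402 + 86376) = 159930/83974 = 159930*(1/83974) = 79965/41987 ≈ 1.9045)
B = -18 (B = -2*9 = -18)
n = 11324366/97969 (n = 2 + (-18 - 144/313)²/3 = 2 + (-5778/313)²/3 = 2 + (⅓)*(33385284/97969) = 2 + 11128428/97969 = 11324366/97969 ≈ 115.59)
r + n = 79965/41987 + 11324366/97969 = 483310246327/4113424403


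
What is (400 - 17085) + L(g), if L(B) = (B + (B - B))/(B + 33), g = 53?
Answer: -1434857/86 ≈ -16684.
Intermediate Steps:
L(B) = B/(33 + B) (L(B) = (B + 0)/(33 + B) = B/(33 + B))
(400 - 17085) + L(g) = (400 - 17085) + 53/(33 + 53) = -16685 + 53/86 = -1434857/86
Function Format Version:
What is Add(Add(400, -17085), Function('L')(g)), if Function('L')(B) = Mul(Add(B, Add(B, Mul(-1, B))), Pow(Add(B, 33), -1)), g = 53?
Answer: Rational(-1434857, 86) ≈ -16684.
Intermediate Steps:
Function('L')(B) = Mul(B, Pow(Add(33, B), -1)) (Function('L')(B) = Mul(Add(B, 0), Pow(Add(33, B), -1)) = Mul(B, Pow(Add(33, B), -1)))
Add(Add(400, -17085), Function('L')(g)) = Add(Add(400, -17085), Mul(53, Pow(Add(33, 53), -1))) = Add(-16685, Mul(53, Pow(86, -1))) = Add(-16685, Mul(53, Rational(1, 86))) = Add(-16685, Rational(53, 86)) = Rational(-1434857, 86)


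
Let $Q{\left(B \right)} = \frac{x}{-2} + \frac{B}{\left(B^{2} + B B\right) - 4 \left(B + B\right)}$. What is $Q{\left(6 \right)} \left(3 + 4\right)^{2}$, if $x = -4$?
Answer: $\frac{441}{4} \approx 110.25$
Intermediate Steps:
$Q{\left(B \right)} = 2 + \frac{B}{- 8 B + 2 B^{2}}$ ($Q{\left(B \right)} = - \frac{4}{-2} + \frac{B}{\left(B^{2} + B B\right) - 4 \left(B + B\right)} = \left(-4\right) \left(- \frac{1}{2}\right) + \frac{B}{\left(B^{2} + B^{2}\right) - 4 \cdot 2 B} = 2 + \frac{B}{2 B^{2} - 8 B} = 2 + \frac{B}{- 8 B + 2 B^{2}}$)
$Q{\left(6 \right)} \left(3 + 4\right)^{2} = \frac{-15 + 4 \cdot 6}{2 \left(-4 + 6\right)} \left(3 + 4\right)^{2} = \frac{-15 + 24}{2 \cdot 2} \cdot 7^{2} = \frac{1}{2} \cdot \frac{1}{2} \cdot 9 \cdot 49 = \frac{9}{4} \cdot 49 = \frac{441}{4}$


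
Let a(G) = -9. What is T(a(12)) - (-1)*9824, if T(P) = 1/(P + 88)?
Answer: 776097/79 ≈ 9824.0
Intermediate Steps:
T(P) = 1/(88 + P)
T(a(12)) - (-1)*9824 = 1/(88 - 9) - (-1)*9824 = 1/79 - 1*(-9824) = 1/79 + 9824 = 776097/79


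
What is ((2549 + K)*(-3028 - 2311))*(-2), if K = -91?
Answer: 26246524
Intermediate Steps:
((2549 + K)*(-3028 - 2311))*(-2) = ((2549 - 91)*(-3028 - 2311))*(-2) = (2458*(-5339))*(-2) = -13123262*(-2) = 26246524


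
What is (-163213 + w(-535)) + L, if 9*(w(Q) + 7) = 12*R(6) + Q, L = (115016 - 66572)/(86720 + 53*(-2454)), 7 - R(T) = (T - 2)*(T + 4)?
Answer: -31854659279/195039 ≈ -1.6332e+5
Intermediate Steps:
R(T) = 7 - (-2 + T)*(4 + T) (R(T) = 7 - (T - 2)*(T + 4) = 7 - (-2 + T)*(4 + T))
L = -24222/21671 (L = 48444/(86720 - 130062) = 48444/(-43342) = 48444*(-1/43342) = -24222/21671 ≈ -1.1177)
w(Q) = -51 + Q/9 (w(Q) = -7 + (12*(15 - 1*6² - 2*6) + Q)/9 = -7 + (12*(15 - 1*36 - 12) + Q)/9 = -7 + (12*(15 - 36 - 12) + Q)/9 = -7 + (12*(-33) + Q)/9 = -7 + (-396 + Q)/9 = -7 + (-44 + Q/9) = -51 + Q/9)
(-163213 + w(-535)) + L = (-163213 + (-51 + (⅑)*(-535))) - 24222/21671 = (-163213 + (-51 - 535/9)) - 24222/21671 = (-163213 - 994/9) - 24222/21671 = -1469911/9 - 24222/21671 = -31854659279/195039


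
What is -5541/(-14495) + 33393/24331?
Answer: 618849606/352677845 ≈ 1.7547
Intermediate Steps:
-5541/(-14495) + 33393/24331 = -5541*(-1/14495) + 33393*(1/24331) = 5541/14495 + 33393/24331 = 618849606/352677845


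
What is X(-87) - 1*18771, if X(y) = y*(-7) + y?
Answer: -18249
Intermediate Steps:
X(y) = -6*y (X(y) = -7*y + y = -6*y)
X(-87) - 1*18771 = -6*(-87) - 1*18771 = 522 - 18771 = -18249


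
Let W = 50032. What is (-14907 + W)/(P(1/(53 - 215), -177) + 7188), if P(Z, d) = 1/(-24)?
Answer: 843000/172511 ≈ 4.8866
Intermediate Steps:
P(Z, d) = -1/24
(-14907 + W)/(P(1/(53 - 215), -177) + 7188) = (-14907 + 50032)/(-1/24 + 7188) = 35125/(172511/24) = 35125*(24/172511) = 843000/172511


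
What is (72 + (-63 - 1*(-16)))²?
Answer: 625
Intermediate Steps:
(72 + (-63 - 1*(-16)))² = (72 + (-63 + 16))² = (72 - 47)² = 25² = 625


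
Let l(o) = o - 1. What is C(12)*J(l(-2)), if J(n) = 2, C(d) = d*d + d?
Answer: 312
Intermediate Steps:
l(o) = -1 + o
C(d) = d + d² (C(d) = d² + d = d + d²)
C(12)*J(l(-2)) = (12*(1 + 12))*2 = (12*13)*2 = 156*2 = 312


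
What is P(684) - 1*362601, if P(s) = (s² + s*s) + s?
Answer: 573795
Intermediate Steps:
P(s) = s + 2*s² (P(s) = (s² + s²) + s = 2*s² + s = s + 2*s²)
P(684) - 1*362601 = 684*(1 + 2*684) - 1*362601 = 684*(1 + 1368) - 362601 = 684*1369 - 362601 = 936396 - 362601 = 573795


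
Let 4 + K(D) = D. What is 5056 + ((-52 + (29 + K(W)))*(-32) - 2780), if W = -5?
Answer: 3300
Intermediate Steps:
K(D) = -4 + D
5056 + ((-52 + (29 + K(W)))*(-32) - 2780) = 5056 + ((-52 + (29 + (-4 - 5)))*(-32) - 2780) = 5056 + ((-52 + (29 - 9))*(-32) - 2780) = 5056 + ((-52 + 20)*(-32) - 2780) = 5056 + (-32*(-32) - 2780) = 5056 + (1024 - 2780) = 5056 - 1756 = 3300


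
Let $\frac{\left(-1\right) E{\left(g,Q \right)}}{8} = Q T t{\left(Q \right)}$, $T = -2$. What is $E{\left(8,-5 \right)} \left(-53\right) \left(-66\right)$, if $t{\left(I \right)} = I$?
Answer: $1399200$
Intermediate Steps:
$E{\left(g,Q \right)} = 16 Q^{2}$ ($E{\left(g,Q \right)} = - 8 Q \left(-2\right) Q = - 8 - 2 Q Q = - 8 \left(- 2 Q^{2}\right) = 16 Q^{2}$)
$E{\left(8,-5 \right)} \left(-53\right) \left(-66\right) = 16 \left(-5\right)^{2} \left(-53\right) \left(-66\right) = 16 \cdot 25 \left(-53\right) \left(-66\right) = 400 \left(-53\right) \left(-66\right) = \left(-21200\right) \left(-66\right) = 1399200$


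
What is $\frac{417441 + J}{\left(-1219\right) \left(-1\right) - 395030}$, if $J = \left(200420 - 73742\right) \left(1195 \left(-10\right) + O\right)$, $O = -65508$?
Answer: $\frac{9811807083}{393811} \approx 24915.0$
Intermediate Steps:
$J = -9812224524$ ($J = \left(200420 - 73742\right) \left(1195 \left(-10\right) - 65508\right) = 126678 \left(-11950 - 65508\right) = 126678 \left(-77458\right) = -9812224524$)
$\frac{417441 + J}{\left(-1219\right) \left(-1\right) - 395030} = \frac{417441 - 9812224524}{\left(-1219\right) \left(-1\right) - 395030} = - \frac{9811807083}{1219 - 395030} = - \frac{9811807083}{-393811} = \left(-9811807083\right) \left(- \frac{1}{393811}\right) = \frac{9811807083}{393811}$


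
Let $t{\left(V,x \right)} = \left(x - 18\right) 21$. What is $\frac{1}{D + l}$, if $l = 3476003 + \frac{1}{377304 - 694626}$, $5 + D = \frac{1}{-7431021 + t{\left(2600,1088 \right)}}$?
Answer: $\frac{783632073474}{2723903520128901761} \approx 2.8769 \cdot 10^{-7}$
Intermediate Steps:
$t{\left(V,x \right)} = -378 + 21 x$ ($t{\left(V,x \right)} = \left(-18 + x\right) 21 = -378 + 21 x$)
$D = - \frac{37042756}{7408551}$ ($D = -5 + \frac{1}{-7431021 + \left(-378 + 21 \cdot 1088\right)} = -5 + \frac{1}{-7431021 + \left(-378 + 22848\right)} = -5 + \frac{1}{-7431021 + 22470} = -5 + \frac{1}{-7408551} = -5 - \frac{1}{7408551} = - \frac{37042756}{7408551} \approx -5.0$)
$l = \frac{1103012223965}{317322}$ ($l = 3476003 + \frac{1}{-317322} = 3476003 - \frac{1}{317322} = \frac{1103012223965}{317322} \approx 3.476 \cdot 10^{6}$)
$\frac{1}{D + l} = \frac{1}{- \frac{37042756}{7408551} + \frac{1103012223965}{317322}} = \frac{1}{\frac{2723903520128901761}{783632073474}} = \frac{783632073474}{2723903520128901761}$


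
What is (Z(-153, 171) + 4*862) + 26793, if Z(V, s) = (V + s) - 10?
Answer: 30249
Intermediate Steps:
Z(V, s) = -10 + V + s
(Z(-153, 171) + 4*862) + 26793 = ((-10 - 153 + 171) + 4*862) + 26793 = (8 + 3448) + 26793 = 3456 + 26793 = 30249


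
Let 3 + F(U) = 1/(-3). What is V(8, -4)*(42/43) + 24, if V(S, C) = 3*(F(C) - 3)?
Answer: 234/43 ≈ 5.4419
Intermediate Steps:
F(U) = -10/3 (F(U) = -3 + 1/(-3) = -3 - ⅓ = -10/3)
V(S, C) = -19 (V(S, C) = 3*(-10/3 - 3) = 3*(-19/3) = -19)
V(8, -4)*(42/43) + 24 = -798/43 + 24 = 234/43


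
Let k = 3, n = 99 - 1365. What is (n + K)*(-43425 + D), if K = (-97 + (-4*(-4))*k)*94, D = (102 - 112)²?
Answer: 254404400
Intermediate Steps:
n = -1266
D = 100 (D = (-10)² = 100)
K = -4606 (K = (-97 - 4*(-4)*3)*94 = (-97 + 16*3)*94 = (-97 + 48)*94 = -49*94 = -4606)
(n + K)*(-43425 + D) = (-1266 - 4606)*(-43425 + 100) = -5872*(-43325) = 254404400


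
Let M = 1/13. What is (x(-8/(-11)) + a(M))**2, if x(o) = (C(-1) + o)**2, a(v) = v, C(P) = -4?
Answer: 287946961/2474329 ≈ 116.37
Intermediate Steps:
M = 1/13 ≈ 0.076923
x(o) = (-4 + o)**2
(x(-8/(-11)) + a(M))**2 = ((-4 - 8/(-11))**2 + 1/13)**2 = ((-4 - 8*(-1/11))**2 + 1/13)**2 = ((-4 + 8/11)**2 + 1/13)**2 = ((-36/11)**2 + 1/13)**2 = (1296/121 + 1/13)**2 = (16969/1573)**2 = 287946961/2474329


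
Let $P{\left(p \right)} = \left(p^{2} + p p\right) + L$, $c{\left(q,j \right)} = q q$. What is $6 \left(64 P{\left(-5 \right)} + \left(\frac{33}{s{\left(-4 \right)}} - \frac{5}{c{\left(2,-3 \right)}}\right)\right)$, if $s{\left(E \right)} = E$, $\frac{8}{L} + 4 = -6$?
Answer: $\frac{94179}{5} \approx 18836.0$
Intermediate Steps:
$L = - \frac{4}{5}$ ($L = \frac{8}{-4 - 6} = \frac{8}{-10} = 8 \left(- \frac{1}{10}\right) = - \frac{4}{5} \approx -0.8$)
$c{\left(q,j \right)} = q^{2}$
$P{\left(p \right)} = - \frac{4}{5} + 2 p^{2}$ ($P{\left(p \right)} = \left(p^{2} + p p\right) - \frac{4}{5} = \left(p^{2} + p^{2}\right) - \frac{4}{5} = 2 p^{2} - \frac{4}{5} = - \frac{4}{5} + 2 p^{2}$)
$6 \left(64 P{\left(-5 \right)} + \left(\frac{33}{s{\left(-4 \right)}} - \frac{5}{c{\left(2,-3 \right)}}\right)\right) = 6 \left(64 \left(- \frac{4}{5} + 2 \left(-5\right)^{2}\right) + \left(\frac{33}{-4} - \frac{5}{2^{2}}\right)\right) = 6 \left(64 \left(- \frac{4}{5} + 2 \cdot 25\right) - \left(\frac{33}{4} + \frac{5}{4}\right)\right) = 6 \left(64 \left(- \frac{4}{5} + 50\right) - \frac{19}{2}\right) = 6 \left(64 \cdot \frac{246}{5} - \frac{19}{2}\right) = 6 \left(\frac{15744}{5} - \frac{19}{2}\right) = 6 \cdot \frac{31393}{10} = \frac{94179}{5}$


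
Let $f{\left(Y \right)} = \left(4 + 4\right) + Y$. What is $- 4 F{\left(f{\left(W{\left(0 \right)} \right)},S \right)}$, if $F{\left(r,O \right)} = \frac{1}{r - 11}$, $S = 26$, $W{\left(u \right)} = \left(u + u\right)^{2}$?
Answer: $\frac{4}{3} \approx 1.3333$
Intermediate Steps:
$W{\left(u \right)} = 4 u^{2}$ ($W{\left(u \right)} = \left(2 u\right)^{2} = 4 u^{2}$)
$f{\left(Y \right)} = 8 + Y$
$F{\left(r,O \right)} = \frac{1}{-11 + r}$
$- 4 F{\left(f{\left(W{\left(0 \right)} \right)},S \right)} = - \frac{4}{-11 + \left(8 + 4 \cdot 0^{2}\right)} = - \frac{4}{-11 + \left(8 + 4 \cdot 0\right)} = - \frac{4}{-11 + \left(8 + 0\right)} = - \frac{4}{-11 + 8} = - \frac{4}{-3} = \left(-4\right) \left(- \frac{1}{3}\right) = \frac{4}{3}$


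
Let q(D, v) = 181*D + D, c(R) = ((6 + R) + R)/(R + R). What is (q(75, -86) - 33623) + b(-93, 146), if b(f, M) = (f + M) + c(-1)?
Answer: -19922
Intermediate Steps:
c(R) = (6 + 2*R)/(2*R) (c(R) = (6 + 2*R)/((2*R)) = (6 + 2*R)*(1/(2*R)) = (6 + 2*R)/(2*R))
q(D, v) = 182*D
b(f, M) = -2 + M + f (b(f, M) = (f + M) + (3 - 1)/(-1) = (M + f) - 1*2 = (M + f) - 2 = -2 + M + f)
(q(75, -86) - 33623) + b(-93, 146) = (182*75 - 33623) + (-2 + 146 - 93) = (13650 - 33623) + 51 = -19973 + 51 = -19922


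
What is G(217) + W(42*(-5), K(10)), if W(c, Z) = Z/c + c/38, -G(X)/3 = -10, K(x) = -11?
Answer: 97859/3990 ≈ 24.526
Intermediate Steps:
G(X) = 30 (G(X) = -3*(-10) = 30)
W(c, Z) = c/38 + Z/c (W(c, Z) = Z/c + c*(1/38) = Z/c + c/38 = c/38 + Z/c)
G(217) + W(42*(-5), K(10)) = 30 + ((42*(-5))/38 - 11/(42*(-5))) = 30 + ((1/38)*(-210) - 11/(-210)) = 30 + (-105/19 - 11*(-1/210)) = 30 + (-105/19 + 11/210) = 30 - 21841/3990 = 97859/3990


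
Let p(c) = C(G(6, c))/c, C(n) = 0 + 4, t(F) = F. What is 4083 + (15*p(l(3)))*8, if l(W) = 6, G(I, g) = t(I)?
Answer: 4163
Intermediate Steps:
G(I, g) = I
C(n) = 4
p(c) = 4/c
4083 + (15*p(l(3)))*8 = 4083 + (15*(4/6))*8 = 4083 + (15*(4*(⅙)))*8 = 4083 + (15*(⅔))*8 = 4083 + 10*8 = 4083 + 80 = 4163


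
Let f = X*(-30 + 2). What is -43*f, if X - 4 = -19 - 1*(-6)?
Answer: -10836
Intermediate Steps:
X = -9 (X = 4 + (-19 - 1*(-6)) = 4 + (-19 + 6) = 4 - 13 = -9)
f = 252 (f = -9*(-30 + 2) = -9*(-28) = 252)
-43*f = -43*252 = -10836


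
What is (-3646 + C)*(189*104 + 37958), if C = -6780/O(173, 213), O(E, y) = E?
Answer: -36731114332/173 ≈ -2.1232e+8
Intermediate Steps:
C = -6780/173 ≈ -39.191
(-3646 + C)*(189*104 + 37958) = (-3646 - 6780/173)*(189*104 + 37958) = -637538*(19656 + 37958)/173 = -637538/173*57614 = -36731114332/173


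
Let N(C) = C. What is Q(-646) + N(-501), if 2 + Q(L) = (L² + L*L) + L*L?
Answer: 1251445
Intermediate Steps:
Q(L) = -2 + 3*L² (Q(L) = -2 + ((L² + L*L) + L*L) = -2 + ((L² + L²) + L²) = -2 + (2*L² + L²) = -2 + 3*L²)
Q(-646) + N(-501) = (-2 + 3*(-646)²) - 501 = (-2 + 3*417316) - 501 = (-2 + 1251948) - 501 = 1251946 - 501 = 1251445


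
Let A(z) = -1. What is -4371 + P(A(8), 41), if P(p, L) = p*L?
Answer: -4412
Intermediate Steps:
P(p, L) = L*p
-4371 + P(A(8), 41) = -4371 + 41*(-1) = -4371 - 41 = -4412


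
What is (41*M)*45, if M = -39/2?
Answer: -71955/2 ≈ -35978.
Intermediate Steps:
M = -39/2 (M = -39*½ = -39/2 ≈ -19.500)
(41*M)*45 = (41*(-39/2))*45 = -1599/2*45 = -71955/2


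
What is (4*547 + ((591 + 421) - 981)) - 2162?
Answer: 57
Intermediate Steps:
(4*547 + ((591 + 421) - 981)) - 2162 = (2188 + (1012 - 981)) - 2162 = (2188 + 31) - 2162 = 2219 - 2162 = 57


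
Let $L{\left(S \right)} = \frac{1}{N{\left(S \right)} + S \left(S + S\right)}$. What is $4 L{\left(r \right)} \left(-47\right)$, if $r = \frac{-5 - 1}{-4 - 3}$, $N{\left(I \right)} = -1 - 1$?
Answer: $\frac{4606}{13} \approx 354.31$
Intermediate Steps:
$N{\left(I \right)} = -2$ ($N{\left(I \right)} = -1 - 1 = -2$)
$r = \frac{6}{7}$ ($r = - \frac{6}{-7} = \left(-6\right) \left(- \frac{1}{7}\right) = \frac{6}{7} \approx 0.85714$)
$L{\left(S \right)} = \frac{1}{-2 + 2 S^{2}}$ ($L{\left(S \right)} = \frac{1}{-2 + S \left(S + S\right)} = \frac{1}{-2 + S 2 S} = \frac{1}{-2 + 2 S^{2}}$)
$4 L{\left(r \right)} \left(-47\right) = 4 \frac{1}{2 \left(-1 + \left(\frac{6}{7}\right)^{2}\right)} \left(-47\right) = 4 \frac{1}{2 \left(-1 + \frac{36}{49}\right)} \left(-47\right) = 4 \frac{1}{2 \left(- \frac{13}{49}\right)} \left(-47\right) = 4 \cdot \frac{1}{2} \left(- \frac{49}{13}\right) \left(-47\right) = 4 \left(- \frac{49}{26}\right) \left(-47\right) = \left(- \frac{98}{13}\right) \left(-47\right) = \frac{4606}{13}$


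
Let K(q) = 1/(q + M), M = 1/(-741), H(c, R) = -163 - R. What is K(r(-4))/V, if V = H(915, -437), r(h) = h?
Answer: -741/812410 ≈ -0.00091210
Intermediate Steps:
M = -1/741 ≈ -0.0013495
V = 274 (V = -163 - 1*(-437) = -163 + 437 = 274)
K(q) = 1/(-1/741 + q) (K(q) = 1/(q - 1/741) = 1/(-1/741 + q))
K(r(-4))/V = (741/(-1 + 741*(-4)))/274 = (741/(-1 - 2964))*(1/274) = (741/(-2965))*(1/274) = (741*(-1/2965))*(1/274) = -741/2965*1/274 = -741/812410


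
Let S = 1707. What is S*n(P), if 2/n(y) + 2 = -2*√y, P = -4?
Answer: -1707/5 + 3414*I/5 ≈ -341.4 + 682.8*I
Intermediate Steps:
n(y) = 2/(-2 - 2*√y)
S*n(P) = 1707*(-1/(1 + √(-4))) = 1707*(-1/(1 + 2*I)) = 1707*(-(1 - 2*I)/5) = -1707*(1 - 2*I)/5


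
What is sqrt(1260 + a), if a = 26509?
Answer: sqrt(27769) ≈ 166.64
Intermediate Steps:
sqrt(1260 + a) = sqrt(1260 + 26509) = sqrt(27769)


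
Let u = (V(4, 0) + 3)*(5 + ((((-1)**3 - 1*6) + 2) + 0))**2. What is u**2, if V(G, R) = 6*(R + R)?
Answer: 0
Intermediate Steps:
V(G, R) = 12*R (V(G, R) = 6*(2*R) = 12*R)
u = 0 (u = (12*0 + 3)*(5 + ((((-1)**3 - 1*6) + 2) + 0))**2 = (0 + 3)*(5 + (((-1 - 6) + 2) + 0))**2 = 3*(5 + ((-7 + 2) + 0))**2 = 3*(5 + (-5 + 0))**2 = 3*(5 - 5)**2 = 3*0**2 = 3*0 = 0)
u**2 = 0**2 = 0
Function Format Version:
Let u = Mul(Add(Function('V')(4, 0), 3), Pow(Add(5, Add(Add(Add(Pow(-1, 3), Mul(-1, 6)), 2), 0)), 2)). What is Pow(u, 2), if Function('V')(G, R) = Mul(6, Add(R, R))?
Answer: 0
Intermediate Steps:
Function('V')(G, R) = Mul(12, R) (Function('V')(G, R) = Mul(6, Mul(2, R)) = Mul(12, R))
u = 0 (u = Mul(Add(Mul(12, 0), 3), Pow(Add(5, Add(Add(Add(Pow(-1, 3), Mul(-1, 6)), 2), 0)), 2)) = Mul(Add(0, 3), Pow(Add(5, Add(Add(Add(-1, -6), 2), 0)), 2)) = Mul(3, Pow(Add(5, Add(Add(-7, 2), 0)), 2)) = Mul(3, Pow(Add(5, Add(-5, 0)), 2)) = Mul(3, Pow(Add(5, -5), 2)) = Mul(3, Pow(0, 2)) = Mul(3, 0) = 0)
Pow(u, 2) = Pow(0, 2) = 0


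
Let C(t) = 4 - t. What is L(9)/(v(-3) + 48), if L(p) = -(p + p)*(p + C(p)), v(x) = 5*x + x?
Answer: -12/5 ≈ -2.4000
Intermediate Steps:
v(x) = 6*x
L(p) = -8*p (L(p) = -(p + p)*(p + (4 - p)) = -2*p*4 = -8*p)
L(9)/(v(-3) + 48) = (-8*9)/(6*(-3) + 48) = -72/(-18 + 48) = -72/30 = (1/30)*(-72) = -12/5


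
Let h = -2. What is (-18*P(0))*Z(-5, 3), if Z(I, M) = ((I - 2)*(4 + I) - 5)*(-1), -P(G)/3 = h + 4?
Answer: -216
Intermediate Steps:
P(G) = -6 (P(G) = -3*(-2 + 4) = -3*2 = -6)
Z(I, M) = 5 - (-2 + I)*(4 + I) (Z(I, M) = ((-2 + I)*(4 + I) - 5)*(-1) = (-5 + (-2 + I)*(4 + I))*(-1) = 5 - (-2 + I)*(4 + I))
(-18*P(0))*Z(-5, 3) = (-18*(-6))*(13 - 1*(-5)² - 2*(-5)) = 108*(13 - 1*25 + 10) = 108*(13 - 25 + 10) = 108*(-2) = -216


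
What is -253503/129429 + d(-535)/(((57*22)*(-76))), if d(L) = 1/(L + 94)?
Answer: -1183832631307/604419969384 ≈ -1.9586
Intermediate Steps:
d(L) = 1/(94 + L)
-253503/129429 + d(-535)/(((57*22)*(-76))) = -253503/129429 + 1/((94 - 535)*(((57*22)*(-76)))) = -253503*1/129429 + 1/((-441)*((1254*(-76)))) = -28167/14381 - 1/441/(-95304) = -28167/14381 - 1/441*(-1/95304) = -28167/14381 + 1/42029064 = -1183832631307/604419969384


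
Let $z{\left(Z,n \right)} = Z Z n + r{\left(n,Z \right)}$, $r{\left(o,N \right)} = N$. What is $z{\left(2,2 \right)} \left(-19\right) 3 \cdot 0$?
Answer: $0$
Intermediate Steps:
$z{\left(Z,n \right)} = Z + n Z^{2}$ ($z{\left(Z,n \right)} = Z Z n + Z = Z^{2} n + Z = n Z^{2} + Z = Z + n Z^{2}$)
$z{\left(2,2 \right)} \left(-19\right) 3 \cdot 0 = 2 \left(1 + 2 \cdot 2\right) \left(-19\right) 3 \cdot 0 = 2 \left(1 + 4\right) \left(-19\right) 0 = 2 \cdot 5 \left(-19\right) 0 = 10 \left(-19\right) 0 = \left(-190\right) 0 = 0$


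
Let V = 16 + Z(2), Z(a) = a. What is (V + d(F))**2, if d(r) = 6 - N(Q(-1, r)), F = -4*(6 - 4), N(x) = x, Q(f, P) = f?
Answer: 625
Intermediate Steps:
F = -8 (F = -4*2 = -8)
V = 18 (V = 16 + 2 = 18)
d(r) = 7 (d(r) = 6 - 1*(-1) = 6 + 1 = 7)
(V + d(F))**2 = (18 + 7)**2 = 25**2 = 625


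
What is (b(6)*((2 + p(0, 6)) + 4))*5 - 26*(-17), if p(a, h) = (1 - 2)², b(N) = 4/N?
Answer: 1396/3 ≈ 465.33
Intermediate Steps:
p(a, h) = 1 (p(a, h) = (-1)² = 1)
(b(6)*((2 + p(0, 6)) + 4))*5 - 26*(-17) = ((4/6)*((2 + 1) + 4))*5 - 26*(-17) = ((4*(⅙))*(3 + 4))*5 + 442 = ((⅔)*7)*5 + 442 = (14/3)*5 + 442 = 70/3 + 442 = 1396/3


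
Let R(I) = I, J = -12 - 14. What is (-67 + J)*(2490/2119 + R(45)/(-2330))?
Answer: -106138017/987454 ≈ -107.49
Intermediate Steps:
J = -26
(-67 + J)*(2490/2119 + R(45)/(-2330)) = (-67 - 26)*(2490/2119 + 45/(-2330)) = -93*(2490*(1/2119) + 45*(-1/2330)) = -93*(2490/2119 - 9/466) = -93*1141269/987454 = -106138017/987454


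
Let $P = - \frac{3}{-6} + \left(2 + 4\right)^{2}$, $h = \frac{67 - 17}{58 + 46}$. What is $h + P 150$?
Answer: $\frac{284725}{52} \approx 5475.5$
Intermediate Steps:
$h = \frac{25}{52}$ ($h = \frac{50}{104} = 50 \cdot \frac{1}{104} = \frac{25}{52} \approx 0.48077$)
$P = \frac{73}{2}$ ($P = - \frac{3 \left(-1\right)}{6} + 6^{2} = \left(-1\right) \left(- \frac{1}{2}\right) + 36 = \frac{1}{2} + 36 = \frac{73}{2} \approx 36.5$)
$h + P 150 = \frac{25}{52} + \frac{73}{2} \cdot 150 = \frac{25}{52} + 5475 = \frac{284725}{52}$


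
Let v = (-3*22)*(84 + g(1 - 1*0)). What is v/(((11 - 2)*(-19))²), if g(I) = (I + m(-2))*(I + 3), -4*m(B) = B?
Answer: -220/1083 ≈ -0.20314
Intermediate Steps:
m(B) = -B/4
g(I) = (½ + I)*(3 + I) (g(I) = (I - ¼*(-2))*(I + 3) = (I + ½)*(3 + I) = (½ + I)*(3 + I))
v = -5940 (v = (-3*22)*(84 + (3/2 + (1 - 1*0)² + 7*(1 - 1*0)/2)) = -66*(84 + (3/2 + (1 + 0)² + 7*(1 + 0)/2)) = -66*(84 + (3/2 + 1² + (7/2)*1)) = -66*(84 + (3/2 + 1 + 7/2)) = -66*(84 + 6) = -66*90 = -5940)
v/(((11 - 2)*(-19))²) = -5940*1/(361*(11 - 2)²) = -5940/((9*(-19))²) = -5940/((-171)²) = -5940/29241 = -5940*1/29241 = -220/1083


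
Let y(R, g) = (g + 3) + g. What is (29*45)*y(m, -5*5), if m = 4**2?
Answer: -61335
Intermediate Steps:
m = 16
y(R, g) = 3 + 2*g (y(R, g) = (3 + g) + g = 3 + 2*g)
(29*45)*y(m, -5*5) = (29*45)*(3 + 2*(-5*5)) = 1305*(3 + 2*(-25)) = 1305*(3 - 50) = 1305*(-47) = -61335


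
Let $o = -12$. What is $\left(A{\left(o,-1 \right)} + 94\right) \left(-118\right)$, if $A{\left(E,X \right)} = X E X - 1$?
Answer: $-9558$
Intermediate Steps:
$A{\left(E,X \right)} = -1 + E X^{2}$ ($A{\left(E,X \right)} = E X X - 1 = E X^{2} - 1 = -1 + E X^{2}$)
$\left(A{\left(o,-1 \right)} + 94\right) \left(-118\right) = \left(\left(-1 - 12 \left(-1\right)^{2}\right) + 94\right) \left(-118\right) = \left(\left(-1 - 12\right) + 94\right) \left(-118\right) = \left(-13 + 94\right) \left(-118\right) = 81 \left(-118\right) = -9558$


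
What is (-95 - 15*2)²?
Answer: 15625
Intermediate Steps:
(-95 - 15*2)² = (-95 - 30)² = (-125)² = 15625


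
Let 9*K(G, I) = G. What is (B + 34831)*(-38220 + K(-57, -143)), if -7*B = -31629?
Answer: -31587871834/21 ≈ -1.5042e+9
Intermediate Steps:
B = 31629/7 (B = -⅐*(-31629) = 31629/7 ≈ 4518.4)
K(G, I) = G/9
(B + 34831)*(-38220 + K(-57, -143)) = (31629/7 + 34831)*(-38220 + (⅑)*(-57)) = 275446*(-38220 - 19/3)/7 = (275446/7)*(-114679/3) = -31587871834/21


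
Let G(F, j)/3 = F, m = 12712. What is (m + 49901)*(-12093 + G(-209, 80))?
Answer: -796437360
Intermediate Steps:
G(F, j) = 3*F
(m + 49901)*(-12093 + G(-209, 80)) = (12712 + 49901)*(-12093 + 3*(-209)) = 62613*(-12093 - 627) = 62613*(-12720) = -796437360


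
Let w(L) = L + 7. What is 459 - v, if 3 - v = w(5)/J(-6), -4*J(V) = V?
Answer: 464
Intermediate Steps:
J(V) = -V/4
w(L) = 7 + L
v = -5 (v = 3 - (7 + 5)/((-1/4*(-6))) = 3 - 12/3/2 = 3 - 12*2/3 = 3 - 1*8 = 3 - 8 = -5)
459 - v = 459 - 1*(-5) = 459 + 5 = 464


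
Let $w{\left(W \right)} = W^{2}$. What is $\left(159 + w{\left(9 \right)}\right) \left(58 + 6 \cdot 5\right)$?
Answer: $21120$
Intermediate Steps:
$\left(159 + w{\left(9 \right)}\right) \left(58 + 6 \cdot 5\right) = \left(159 + 9^{2}\right) \left(58 + 6 \cdot 5\right) = \left(159 + 81\right) \left(58 + 30\right) = 240 \cdot 88 = 21120$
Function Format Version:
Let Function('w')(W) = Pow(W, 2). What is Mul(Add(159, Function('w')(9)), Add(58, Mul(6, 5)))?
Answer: 21120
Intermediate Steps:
Mul(Add(159, Function('w')(9)), Add(58, Mul(6, 5))) = Mul(Add(159, Pow(9, 2)), Add(58, Mul(6, 5))) = Mul(Add(159, 81), Add(58, 30)) = Mul(240, 88) = 21120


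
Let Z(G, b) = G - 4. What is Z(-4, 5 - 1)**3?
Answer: -512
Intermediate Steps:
Z(G, b) = -4 + G
Z(-4, 5 - 1)**3 = (-4 - 4)**3 = (-8)**3 = -512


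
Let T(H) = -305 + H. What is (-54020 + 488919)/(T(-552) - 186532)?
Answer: -434899/187389 ≈ -2.3208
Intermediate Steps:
(-54020 + 488919)/(T(-552) - 186532) = (-54020 + 488919)/((-305 - 552) - 186532) = 434899/(-857 - 186532) = 434899/(-187389) = 434899*(-1/187389) = -434899/187389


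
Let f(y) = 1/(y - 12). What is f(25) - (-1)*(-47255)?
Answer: -614314/13 ≈ -47255.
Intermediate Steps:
f(y) = 1/(-12 + y)
f(25) - (-1)*(-47255) = 1/(-12 + 25) - (-1)*(-47255) = 1/13 - 1*47255 = 1/13 - 47255 = -614314/13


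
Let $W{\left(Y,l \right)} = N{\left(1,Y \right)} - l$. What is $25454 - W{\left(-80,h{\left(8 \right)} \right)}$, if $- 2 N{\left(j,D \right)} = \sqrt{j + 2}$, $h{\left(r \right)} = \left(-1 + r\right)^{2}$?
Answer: $25503 + \frac{\sqrt{3}}{2} \approx 25504.0$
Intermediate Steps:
$N{\left(j,D \right)} = - \frac{\sqrt{2 + j}}{2}$ ($N{\left(j,D \right)} = - \frac{\sqrt{j + 2}}{2} = - \frac{\sqrt{2 + j}}{2}$)
$W{\left(Y,l \right)} = - l - \frac{\sqrt{3}}{2}$ ($W{\left(Y,l \right)} = - \frac{\sqrt{2 + 1}}{2} - l = - \frac{\sqrt{3}}{2} - l = - l - \frac{\sqrt{3}}{2}$)
$25454 - W{\left(-80,h{\left(8 \right)} \right)} = 25454 - \left(- \left(-1 + 8\right)^{2} - \frac{\sqrt{3}}{2}\right) = 25454 - \left(- 7^{2} - \frac{\sqrt{3}}{2}\right) = 25454 - \left(\left(-1\right) 49 - \frac{\sqrt{3}}{2}\right) = 25454 - \left(-49 - \frac{\sqrt{3}}{2}\right) = 25454 + \left(49 + \frac{\sqrt{3}}{2}\right) = 25503 + \frac{\sqrt{3}}{2}$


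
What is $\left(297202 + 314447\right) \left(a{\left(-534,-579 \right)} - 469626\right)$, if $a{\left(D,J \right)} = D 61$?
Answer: $-307170127800$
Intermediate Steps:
$a{\left(D,J \right)} = 61 D$
$\left(297202 + 314447\right) \left(a{\left(-534,-579 \right)} - 469626\right) = \left(297202 + 314447\right) \left(61 \left(-534\right) - 469626\right) = 611649 \left(-32574 - 469626\right) = 611649 \left(-502200\right) = -307170127800$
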